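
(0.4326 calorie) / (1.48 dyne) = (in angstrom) 1.223e+15. Check: 1 calorie = 4.184 J, so 0.4326 calorie = 0.4326 * 4.184 = 1.8099984 J. 1 dyne = 1e-05 N, so 1.48 dyne = 1.48 * 1e-05 = 1.48e-05 N. Combine: 1.8099984 J / 1.48e-05 N = 122297.19 m. 1 angstrom = 1e-10 m, so 122297.19 m = 122297.19 / 1e-10 = 1.2229719e+15 angstrom ≈ 1.223e+15 angstrom (4 s.f.).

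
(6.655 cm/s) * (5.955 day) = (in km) 1 cm/s = 0.01 m/s, so 6.655 cm/s = 6.655 * 0.01 = 0.06655 m/s. 1 day = 86400 s, so 5.955 day = 5.955 * 86400 = 514512 s. Combine: 0.06655 m/s * 514512 s = 34240.774 m. 1 km = 1000 m, so 34240.774 m = 34240.774 / 1000 = 34.240774 km ≈ 34.24 km (4 s.f.). Final answer: 34.24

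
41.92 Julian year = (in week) 2187. Check: 1 Julian year = 31557600 s, so 41.92 Julian year = 41.92 * 31557600 = 1.3228946e+09 s. 1 week = 604800 s, so 1.3228946e+09 s = 1.3228946e+09 / 604800 = 2187.3257 week ≈ 2187 week (4 s.f.).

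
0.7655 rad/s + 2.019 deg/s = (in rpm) 0.7655 rad/s is already in rad/s. 1 deg/s = 0.017453293 rad/s, so 2.019 deg/s = 2.019 * 0.017453293 = 0.035238198 rad/s. Sum: 0.7655 + 0.035238198 = 0.8007382 rad/s. 1 rpm = 0.10471976 rad/s, so 0.8007382 rad/s = 0.8007382 / 0.10471976 = 7.6464865 rpm ≈ 7.646 rpm (4 s.f.). Final answer: 7.646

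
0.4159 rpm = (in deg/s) 1 rpm = 0.10471976 rad/s, so 0.4159 rpm = 0.4159 * 0.10471976 = 0.043552946 rad/s. 1 deg/s = 0.017453293 rad/s, so 0.043552946 rad/s = 0.043552946 / 0.017453293 = 2.4954 deg/s ≈ 2.495 deg/s (4 s.f.). Final answer: 2.495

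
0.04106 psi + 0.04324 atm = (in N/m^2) 1 psi = 6894.7573 Pa, so 0.04106 psi = 0.04106 * 6894.7573 = 283.09873 Pa. 1 atm = 101325 Pa, so 0.04324 atm = 0.04324 * 101325 = 4381.293 Pa. Sum: 283.09873 + 4381.293 = 4664.3917 Pa. 4664.3917 Pa = 4664.3917 N/m^2 ≈ 4664 N/m^2 (4 s.f.). Final answer: 4664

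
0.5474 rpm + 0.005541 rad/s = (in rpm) 0.6003. Check: 1 rpm = 0.10471976 rad/s, so 0.5474 rpm = 0.5474 * 0.10471976 = 0.057323594 rad/s. 0.005541 rad/s is already in rad/s. Sum: 0.057323594 + 0.005541 = 0.062864594 rad/s. 1 rpm = 0.10471976 rad/s, so 0.062864594 rad/s = 0.062864594 / 0.10471976 = 0.60031265 rpm ≈ 0.6003 rpm (4 s.f.).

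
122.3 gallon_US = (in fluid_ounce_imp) 1 gallon_US = 0.0037854118 m^3, so 122.3 gallon_US = 122.3 * 0.0037854118 = 0.46295586 m^3. 1 fluid_ounce_imp = 2.8413063e-05 m^3, so 0.46295586 m^3 = 0.46295586 / 2.8413063e-05 = 16293.768 fluid_ounce_imp ≈ 1.629e+04 fluid_ounce_imp (4 s.f.). Final answer: 1.629e+04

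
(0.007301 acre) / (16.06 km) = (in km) 1 acre = 4046.8564 m^2, so 0.007301 acre = 0.007301 * 4046.8564 = 29.546099 m^2. 1 km = 1000 m, so 16.06 km = 16.06 * 1000 = 16060 m. Combine: 29.546099 m^2 / 16060 m = 0.0018397322 m. 1 km = 1000 m, so 0.0018397322 m = 0.0018397322 / 1000 = 1.8397322e-06 km ≈ 1.84e-06 km (4 s.f.). Final answer: 1.84e-06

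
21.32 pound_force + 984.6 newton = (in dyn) 1 pound_force = 4.4482216 N, so 21.32 pound_force = 21.32 * 4.4482216 = 94.836085 N. 984.6 newton = 984.6 N. Sum: 94.836085 + 984.6 = 1079.4361 N. 1 dyn = 1e-05 N, so 1079.4361 N = 1079.4361 / 1e-05 = 1.0794361e+08 dyn ≈ 1.079e+08 dyn (4 s.f.). Final answer: 1.079e+08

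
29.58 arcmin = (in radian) 1 arcmin = 0.00029088821 rad, so 29.58 arcmin = 29.58 * 0.00029088821 = 0.0086044732 rad. 0.0086044732 rad = 0.0086044732 radian ≈ 0.008604 radian (4 s.f.). Final answer: 0.008604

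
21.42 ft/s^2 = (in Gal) 1 ft/s^2 = 0.3048 m/s^2, so 21.42 ft/s^2 = 21.42 * 0.3048 = 6.528816 m/s^2. 1 Gal = 0.01 m/s^2, so 6.528816 m/s^2 = 6.528816 / 0.01 = 652.8816 Gal ≈ 652.9 Gal (4 s.f.). Final answer: 652.9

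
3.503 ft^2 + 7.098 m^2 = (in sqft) 1 ft^2 = 0.09290304 m^2, so 3.503 ft^2 = 3.503 * 0.09290304 = 0.32543935 m^2. 7.098 m^2 is already in m^2. Sum: 0.32543935 + 7.098 = 7.4234393 m^2. 1 sqft = 0.09290304 m^2, so 7.4234393 m^2 = 7.4234393 / 0.09290304 = 79.905236 sqft ≈ 79.91 sqft (4 s.f.). Final answer: 79.91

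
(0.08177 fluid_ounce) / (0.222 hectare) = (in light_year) 1 fluid_ounce = 2.957353e-05 m^3, so 0.08177 fluid_ounce = 0.08177 * 2.957353e-05 = 2.4182275e-06 m^3. 1 hectare = 10000 m^2, so 0.222 hectare = 0.222 * 10000 = 2220 m^2. Combine: 2.4182275e-06 m^3 / 2220 m^2 = 1.0892917e-09 m. 1 light_year = 9.4607305e+15 m, so 1.0892917e-09 m = 1.0892917e-09 / 9.4607305e+15 = 1.1513822e-25 light_year ≈ 1.151e-25 light_year (4 s.f.). Final answer: 1.151e-25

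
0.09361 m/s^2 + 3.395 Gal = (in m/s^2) 0.1276. Check: 0.09361 m/s^2 is already in m/s^2. 1 Gal = 0.01 m/s^2, so 3.395 Gal = 3.395 * 0.01 = 0.03395 m/s^2. Sum: 0.09361 + 0.03395 = 0.12756 m/s^2. Result: 0.12756 m/s^2 ≈ 0.1276 m/s^2 (4 s.f.).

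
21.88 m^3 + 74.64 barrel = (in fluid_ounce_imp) 21.88 m^3 is already in m^3. 1 barrel = 0.15898729 m^3, so 74.64 barrel = 74.64 * 0.15898729 = 11.866812 m^3. Sum: 21.88 + 11.866812 = 33.746812 m^3. 1 fluid_ounce_imp = 2.8413063e-05 m^3, so 33.746812 m^3 = 33.746812 / 2.8413063e-05 = 1187721.7 fluid_ounce_imp ≈ 1.188e+06 fluid_ounce_imp (4 s.f.). Final answer: 1.188e+06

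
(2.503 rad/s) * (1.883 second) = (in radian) 4.713. Check: 2.503 rad/s is already in rad/s. 1.883 second = 1.883 s. Combine: 2.503 rad/s * 1.883 s = 4.713149 rad. 4.713149 rad = 4.713149 radian ≈ 4.713 radian (4 s.f.).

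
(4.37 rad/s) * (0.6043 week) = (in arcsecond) 3.294e+11. Check: 4.37 rad/s is already in rad/s. 1 week = 604800 s, so 0.6043 week = 0.6043 * 604800 = 365480.64 s. Combine: 4.37 rad/s * 365480.64 s = 1597150.4 rad. 1 arcsecond = 4.8481368e-06 rad, so 1597150.4 rad = 1597150.4 / 4.8481368e-06 = 3.2943592e+11 arcsecond ≈ 3.294e+11 arcsecond (4 s.f.).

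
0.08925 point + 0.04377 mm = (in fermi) 1 point = 0.00035277778 m, so 0.08925 point = 0.08925 * 0.00035277778 = 3.1485417e-05 m. 1 mm = 0.001 m, so 0.04377 mm = 0.04377 * 0.001 = 4.377e-05 m. Sum: 3.1485417e-05 + 4.377e-05 = 7.5255417e-05 m. 1 fermi = 1e-15 m, so 7.5255417e-05 m = 7.5255417e-05 / 1e-15 = 7.5255417e+10 fermi ≈ 7.526e+10 fermi (4 s.f.). Final answer: 7.526e+10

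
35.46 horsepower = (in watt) 1 horsepower = 745.69987 W, so 35.46 horsepower = 35.46 * 745.69987 = 26442.517 W. 26442.517 W = 26442.517 watt ≈ 2.644e+04 watt (4 s.f.). Final answer: 2.644e+04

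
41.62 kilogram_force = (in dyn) 1 kilogram_force = 9.80665 N, so 41.62 kilogram_force = 41.62 * 9.80665 = 408.15277 N. 1 dyn = 1e-05 N, so 408.15277 N = 408.15277 / 1e-05 = 40815277 dyn ≈ 4.082e+07 dyn (4 s.f.). Final answer: 4.082e+07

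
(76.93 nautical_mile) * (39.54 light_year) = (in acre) 1.317e+19. Check: 1 nautical_mile = 1852 m, so 76.93 nautical_mile = 76.93 * 1852 = 142474.36 m. 1 light_year = 9.4607305e+15 m, so 39.54 light_year = 39.54 * 9.4607305e+15 = 3.7407728e+17 m. Combine: 142474.36 m * 3.7407728e+17 m = 5.3296421e+22 m^2. 1 acre = 4046.8564 m^2, so 5.3296421e+22 m^2 = 5.3296421e+22 / 4046.8564 = 1.3169833e+19 acre ≈ 1.317e+19 acre (4 s.f.).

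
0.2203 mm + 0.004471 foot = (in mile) 1 mm = 0.001 m, so 0.2203 mm = 0.2203 * 0.001 = 0.0002203 m. 1 foot = 0.3048 m, so 0.004471 foot = 0.004471 * 0.3048 = 0.0013627608 m. Sum: 0.0002203 + 0.0013627608 = 0.0015830608 m. 1 mile = 1609.344 m, so 0.0015830608 m = 0.0015830608 / 1609.344 = 9.8366838e-07 mile ≈ 9.837e-07 mile (4 s.f.). Final answer: 9.837e-07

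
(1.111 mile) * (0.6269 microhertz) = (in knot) 0.002179. Check: 1 mile = 1609.344 m, so 1.111 mile = 1.111 * 1609.344 = 1787.9812 m. 1 microhertz = 1e-06 Hz, so 0.6269 microhertz = 0.6269 * 1e-06 = 6.269e-07 Hz. Combine: 1787.9812 m * 6.269e-07 Hz = 0.0011208854 m/s. 1 knot = 0.51444444 m/s, so 0.0011208854 m/s = 0.0011208854 / 0.51444444 = 0.0021788269 knot ≈ 0.002179 knot (4 s.f.).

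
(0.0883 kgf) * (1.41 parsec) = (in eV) 1 kgf = 9.80665 N, so 0.0883 kgf = 0.0883 * 9.80665 = 0.8659272 N. 1 parsec = 3.0856776e+16 m, so 1.41 parsec = 1.41 * 3.0856776e+16 = 4.3508054e+16 m. Combine: 0.8659272 N * 4.3508054e+16 m = 3.7674807e+16 J. 1 eV = 1.6021766e-19 J, so 3.7674807e+16 J = 3.7674807e+16 / 1.6021766e-19 = 2.3514765e+35 eV ≈ 2.351e+35 eV (4 s.f.). Final answer: 2.351e+35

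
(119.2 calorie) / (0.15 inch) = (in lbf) 1 calorie = 4.184 J, so 119.2 calorie = 119.2 * 4.184 = 498.7328 J. 1 inch = 0.0254 m, so 0.15 inch = 0.15 * 0.0254 = 0.00381 m. Combine: 498.7328 J / 0.00381 m = 130901 N. 1 lbf = 4.4482216 N, so 130901 N = 130901 / 4.4482216 = 29427.715 lbf ≈ 2.943e+04 lbf (4 s.f.). Final answer: 2.943e+04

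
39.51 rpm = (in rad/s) 4.137. Check: 1 rpm = 0.10471976 rad/s, so 39.51 rpm = 39.51 * 0.10471976 = 4.1374775 rad/s. Result: 4.1374775 rad/s ≈ 4.137 rad/s (4 s.f.).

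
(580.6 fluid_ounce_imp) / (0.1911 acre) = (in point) 0.06047. Check: 1 fluid_ounce_imp = 2.8413063e-05 m^3, so 580.6 fluid_ounce_imp = 580.6 * 2.8413063e-05 = 0.016496624 m^3. 1 acre = 4046.8564 m^2, so 0.1911 acre = 0.1911 * 4046.8564 = 773.35426 m^2. Combine: 0.016496624 m^3 / 773.35426 m^2 = 2.1331264e-05 m. 1 point = 0.00035277778 m, so 2.1331264e-05 m = 2.1331264e-05 / 0.00035277778 = 0.060466576 point ≈ 0.06047 point (4 s.f.).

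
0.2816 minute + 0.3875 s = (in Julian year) 5.477e-07. Check: 1 minute = 60 s, so 0.2816 minute = 0.2816 * 60 = 16.896 s. 0.3875 s is already in s. Sum: 16.896 + 0.3875 = 17.2835 s. 1 Julian year = 31557600 s, so 17.2835 s = 17.2835 / 31557600 = 5.4768107e-07 Julian year ≈ 5.477e-07 Julian year (4 s.f.).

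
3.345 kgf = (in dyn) 1 kgf = 9.80665 N, so 3.345 kgf = 3.345 * 9.80665 = 32.803244 N. 1 dyn = 1e-05 N, so 32.803244 N = 32.803244 / 1e-05 = 3280324.4 dyn ≈ 3.28e+06 dyn (4 s.f.). Final answer: 3.28e+06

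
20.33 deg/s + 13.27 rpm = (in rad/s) 1 deg/s = 0.017453293 rad/s, so 20.33 deg/s = 20.33 * 0.017453293 = 0.35482544 rad/s. 1 rpm = 0.10471976 rad/s, so 13.27 rpm = 13.27 * 0.10471976 = 1.3896312 rad/s. Sum: 0.35482544 + 1.3896312 = 1.7444566 rad/s. Result: 1.7444566 rad/s ≈ 1.744 rad/s (4 s.f.). Final answer: 1.744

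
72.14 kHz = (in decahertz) 7214. Check: 1 kHz = 1000 Hz, so 72.14 kHz = 72.14 * 1000 = 72140 Hz. 1 decahertz = 10 Hz, so 72140 Hz = 72140 / 10 = 7214 decahertz.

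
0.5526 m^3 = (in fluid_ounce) 1.869e+04. Check: 1 fluid_ounce = 2.957353e-05 m^3, so 0.5526 m^3 = 0.5526 / 2.957353e-05 = 18685.629 fluid_ounce ≈ 1.869e+04 fluid_ounce (4 s.f.).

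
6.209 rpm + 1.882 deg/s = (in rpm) 6.523. Check: 1 rpm = 0.10471976 rad/s, so 6.209 rpm = 6.209 * 0.10471976 = 0.65020496 rad/s. 1 deg/s = 0.017453293 rad/s, so 1.882 deg/s = 1.882 * 0.017453293 = 0.032847097 rad/s. Sum: 0.65020496 + 0.032847097 = 0.68305206 rad/s. 1 rpm = 0.10471976 rad/s, so 0.68305206 rad/s = 0.68305206 / 0.10471976 = 6.5226667 rpm ≈ 6.523 rpm (4 s.f.).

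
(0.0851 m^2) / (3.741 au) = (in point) 0.0851 m^2 is already in m^2. 1 au = 1.4959787e+11 m, so 3.741 au = 3.741 * 1.4959787e+11 = 5.5964563e+11 m. Combine: 0.0851 m^2 / 5.5964563e+11 m = 1.5206051e-13 m. 1 point = 0.00035277778 m, so 1.5206051e-13 m = 1.5206051e-13 / 0.00035277778 = 4.3103766e-10 point ≈ 4.31e-10 point (4 s.f.). Final answer: 4.31e-10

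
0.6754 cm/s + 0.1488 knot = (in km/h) 1 cm/s = 0.01 m/s, so 0.6754 cm/s = 0.6754 * 0.01 = 0.006754 m/s. 1 knot = 0.51444444 m/s, so 0.1488 knot = 0.1488 * 0.51444444 = 0.076549333 m/s. Sum: 0.006754 + 0.076549333 = 0.083303333 m/s. 1 km/h = 0.27777778 m/s, so 0.083303333 m/s = 0.083303333 / 0.27777778 = 0.299892 km/h ≈ 0.2999 km/h (4 s.f.). Final answer: 0.2999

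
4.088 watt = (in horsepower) 4.088 watt = 4.088 W. 1 horsepower = 745.69987 W, so 4.088 W = 4.088 / 745.69987 = 0.0054820983 horsepower ≈ 0.005482 horsepower (4 s.f.). Final answer: 0.005482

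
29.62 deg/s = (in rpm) 4.937. Check: 1 deg/s = 0.017453293 rad/s, so 29.62 deg/s = 29.62 * 0.017453293 = 0.51696652 rad/s. 1 rpm = 0.10471976 rad/s, so 0.51696652 rad/s = 0.51696652 / 0.10471976 = 4.9366667 rpm ≈ 4.937 rpm (4 s.f.).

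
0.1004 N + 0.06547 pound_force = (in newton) 0.1004 N is already in N. 1 pound_force = 4.4482216 N, so 0.06547 pound_force = 0.06547 * 4.4482216 = 0.29122507 N. Sum: 0.1004 + 0.29122507 = 0.39162507 N. 0.39162507 N = 0.39162507 newton ≈ 0.3916 newton (4 s.f.). Final answer: 0.3916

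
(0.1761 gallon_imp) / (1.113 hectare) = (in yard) 1 gallon_imp = 0.00454609 m^3, so 0.1761 gallon_imp = 0.1761 * 0.00454609 = 0.00080056645 m^3. 1 hectare = 10000 m^2, so 1.113 hectare = 1.113 * 10000 = 11130 m^2. Combine: 0.00080056645 m^3 / 11130 m^2 = 7.1928702e-08 m. 1 yard = 0.9144 m, so 7.1928702e-08 m = 7.1928702e-08 / 0.9144 = 7.8662185e-08 yard ≈ 7.866e-08 yard (4 s.f.). Final answer: 7.866e-08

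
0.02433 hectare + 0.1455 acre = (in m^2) 832.1. Check: 1 hectare = 10000 m^2, so 0.02433 hectare = 0.02433 * 10000 = 243.3 m^2. 1 acre = 4046.8564 m^2, so 0.1455 acre = 0.1455 * 4046.8564 = 588.81761 m^2. Sum: 243.3 + 588.81761 = 832.11761 m^2. Result: 832.11761 m^2 ≈ 832.1 m^2 (4 s.f.).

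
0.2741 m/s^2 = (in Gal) 1 Gal = 0.01 m/s^2, so 0.2741 m/s^2 = 0.2741 / 0.01 = 27.41 Gal. Final answer: 27.41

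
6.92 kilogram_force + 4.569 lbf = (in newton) 88.19. Check: 1 kilogram_force = 9.80665 N, so 6.92 kilogram_force = 6.92 * 9.80665 = 67.862018 N. 1 lbf = 4.4482216 N, so 4.569 lbf = 4.569 * 4.4482216 = 20.323925 N. Sum: 67.862018 + 20.323925 = 88.185943 N. 88.185943 N = 88.185943 newton ≈ 88.19 newton (4 s.f.).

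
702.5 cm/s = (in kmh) 25.29. Check: 1 cm/s = 0.01 m/s, so 702.5 cm/s = 702.5 * 0.01 = 7.025 m/s. 1 kmh = 0.27777778 m/s, so 7.025 m/s = 7.025 / 0.27777778 = 25.29 kmh.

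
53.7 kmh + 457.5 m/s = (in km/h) 1 kmh = 0.27777778 m/s, so 53.7 kmh = 53.7 * 0.27777778 = 14.916667 m/s. 457.5 m/s is already in m/s. Sum: 14.916667 + 457.5 = 472.41667 m/s. 1 km/h = 0.27777778 m/s, so 472.41667 m/s = 472.41667 / 0.27777778 = 1700.7 km/h ≈ 1701 km/h (4 s.f.). Final answer: 1701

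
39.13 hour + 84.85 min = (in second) 1 hour = 3600 s, so 39.13 hour = 39.13 * 3600 = 140868 s. 1 min = 60 s, so 84.85 min = 84.85 * 60 = 5091 s. Sum: 140868 + 5091 = 145959 s. 145959 s = 145959 second ≈ 1.46e+05 second (4 s.f.). Final answer: 1.46e+05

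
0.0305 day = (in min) 1 day = 86400 s, so 0.0305 day = 0.0305 * 86400 = 2635.2 s. 1 min = 60 s, so 2635.2 s = 2635.2 / 60 = 43.92 min. Final answer: 43.92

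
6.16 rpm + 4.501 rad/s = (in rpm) 49.14. Check: 1 rpm = 0.10471976 rad/s, so 6.16 rpm = 6.16 * 0.10471976 = 0.64507369 rad/s. 4.501 rad/s is already in rad/s. Sum: 0.64507369 + 4.501 = 5.1460737 rad/s. 1 rpm = 0.10471976 rad/s, so 5.1460737 rad/s = 5.1460737 / 0.10471976 = 49.141384 rpm ≈ 49.14 rpm (4 s.f.).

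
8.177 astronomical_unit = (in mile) 1 astronomical_unit = 1.4959787e+11 m, so 8.177 astronomical_unit = 8.177 * 1.4959787e+11 = 1.2232618e+12 m. 1 mile = 1609.344 m, so 1.2232618e+12 m = 1.2232618e+12 / 1609.344 = 7.6009964e+08 mile ≈ 7.601e+08 mile (4 s.f.). Final answer: 7.601e+08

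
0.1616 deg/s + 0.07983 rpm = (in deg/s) 0.6406. Check: 1 deg/s = 0.017453293 rad/s, so 0.1616 deg/s = 0.1616 * 0.017453293 = 0.0028204521 rad/s. 1 rpm = 0.10471976 rad/s, so 0.07983 rpm = 0.07983 * 0.10471976 = 0.0083597781 rad/s. Sum: 0.0028204521 + 0.0083597781 = 0.01118023 rad/s. 1 deg/s = 0.017453293 rad/s, so 0.01118023 rad/s = 0.01118023 / 0.017453293 = 0.64058 deg/s ≈ 0.6406 deg/s (4 s.f.).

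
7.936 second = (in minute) 7.936 second = 7.936 s. 1 minute = 60 s, so 7.936 s = 7.936 / 60 = 0.13226667 minute ≈ 0.1323 minute (4 s.f.). Final answer: 0.1323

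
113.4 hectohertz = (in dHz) 1.134e+05. Check: 1 hectohertz = 100 Hz, so 113.4 hectohertz = 113.4 * 100 = 11340 Hz. 1 dHz = 0.1 Hz, so 11340 Hz = 11340 / 0.1 = 113400 dHz ≈ 1.134e+05 dHz (4 s.f.).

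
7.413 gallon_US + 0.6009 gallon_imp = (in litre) 30.79. Check: 1 gallon_US = 0.0037854118 m^3, so 7.413 gallon_US = 7.413 * 0.0037854118 = 0.028061258 m^3. 1 gallon_imp = 0.00454609 m^3, so 0.6009 gallon_imp = 0.6009 * 0.00454609 = 0.0027317455 m^3. Sum: 0.028061258 + 0.0027317455 = 0.030793003 m^3. 1 litre = 0.001 m^3, so 0.030793003 m^3 = 0.030793003 / 0.001 = 30.793003 litre ≈ 30.79 litre (4 s.f.).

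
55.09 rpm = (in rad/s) 5.769. Check: 1 rpm = 0.10471976 rad/s, so 55.09 rpm = 55.09 * 0.10471976 = 5.7690113 rad/s. Result: 5.7690113 rad/s ≈ 5.769 rad/s (4 s.f.).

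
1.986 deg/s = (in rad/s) 0.03466. Check: 1 deg/s = 0.017453293 rad/s, so 1.986 deg/s = 1.986 * 0.017453293 = 0.034662239 rad/s. Result: 0.034662239 rad/s ≈ 0.03466 rad/s (4 s.f.).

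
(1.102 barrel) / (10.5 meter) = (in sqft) 1 barrel = 0.15898729 m^3, so 1.102 barrel = 1.102 * 0.15898729 = 0.175204 m^3. 10.5 meter = 10.5 m. Combine: 0.175204 m^3 / 10.5 m = 0.016686095 m^2. 1 sqft = 0.09290304 m^2, so 0.016686095 m^2 = 0.016686095 / 0.09290304 = 0.17960763 sqft ≈ 0.1796 sqft (4 s.f.). Final answer: 0.1796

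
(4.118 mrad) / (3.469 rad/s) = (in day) 1.374e-08. Check: 1 mrad = 0.001 rad, so 4.118 mrad = 4.118 * 0.001 = 0.004118 rad. 3.469 rad/s is already in rad/s. Combine: 0.004118 rad / 3.469 rad/s = 0.0011870856 s. 1 day = 86400 s, so 0.0011870856 s = 0.0011870856 / 86400 = 1.3739417e-08 day ≈ 1.374e-08 day (4 s.f.).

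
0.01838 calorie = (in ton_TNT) 1 calorie = 4.184 J, so 0.01838 calorie = 0.01838 * 4.184 = 0.07690192 J. 1 ton_TNT = 4.184e+09 J, so 0.07690192 J = 0.07690192 / 4.184e+09 = 1.838e-11 ton_TNT. Final answer: 1.838e-11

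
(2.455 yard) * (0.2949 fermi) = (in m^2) 6.62e-16. Check: 1 yard = 0.9144 m, so 2.455 yard = 2.455 * 0.9144 = 2.244852 m. 1 fermi = 1e-15 m, so 0.2949 fermi = 0.2949 * 1e-15 = 2.949e-16 m. Combine: 2.244852 m * 2.949e-16 m = 6.6200685e-16 m^2. Result: 6.6200685e-16 m^2 ≈ 6.62e-16 m^2 (4 s.f.).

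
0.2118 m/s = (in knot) 1 knot = 0.51444444 m/s, so 0.2118 m/s = 0.2118 / 0.51444444 = 0.41170626 knot ≈ 0.4117 knot (4 s.f.). Final answer: 0.4117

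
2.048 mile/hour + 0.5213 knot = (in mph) 1 mile/hour = 0.44704 m/s, so 2.048 mile/hour = 2.048 * 0.44704 = 0.91553792 m/s. 1 knot = 0.51444444 m/s, so 0.5213 knot = 0.5213 * 0.51444444 = 0.26817989 m/s. Sum: 0.91553792 + 0.26817989 = 1.1837178 m/s. 1 mph = 0.44704 m/s, so 1.1837178 m/s = 1.1837178 / 0.44704 = 2.6479013 mph ≈ 2.648 mph (4 s.f.). Final answer: 2.648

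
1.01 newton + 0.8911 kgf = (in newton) 1.01 newton = 1.01 N. 1 kgf = 9.80665 N, so 0.8911 kgf = 0.8911 * 9.80665 = 8.7387058 N. Sum: 1.01 + 8.7387058 = 9.7487058 N. 9.7487058 N = 9.7487058 newton ≈ 9.749 newton (4 s.f.). Final answer: 9.749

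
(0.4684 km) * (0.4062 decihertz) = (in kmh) 68.5. Check: 1 km = 1000 m, so 0.4684 km = 0.4684 * 1000 = 468.4 m. 1 decihertz = 0.1 Hz, so 0.4062 decihertz = 0.4062 * 0.1 = 0.04062 Hz. Combine: 468.4 m * 0.04062 Hz = 19.026408 m/s. 1 kmh = 0.27777778 m/s, so 19.026408 m/s = 19.026408 / 0.27777778 = 68.495069 kmh ≈ 68.5 kmh (4 s.f.).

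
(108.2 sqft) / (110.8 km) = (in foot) 0.0002976. Check: 1 sqft = 0.09290304 m^2, so 108.2 sqft = 108.2 * 0.09290304 = 10.052109 m^2. 1 km = 1000 m, so 110.8 km = 110.8 * 1000 = 110800 m. Combine: 10.052109 m^2 / 110800 m = 9.0723005e-05 m. 1 foot = 0.3048 m, so 9.0723005e-05 m = 9.0723005e-05 / 0.3048 = 0.00029764765 foot ≈ 0.0002976 foot (4 s.f.).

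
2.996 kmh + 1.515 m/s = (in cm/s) 1 kmh = 0.27777778 m/s, so 2.996 kmh = 2.996 * 0.27777778 = 0.83222222 m/s. 1.515 m/s is already in m/s. Sum: 0.83222222 + 1.515 = 2.3472222 m/s. 1 cm/s = 0.01 m/s, so 2.3472222 m/s = 2.3472222 / 0.01 = 234.72222 cm/s ≈ 234.7 cm/s (4 s.f.). Final answer: 234.7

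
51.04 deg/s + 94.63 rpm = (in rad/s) 10.8. Check: 1 deg/s = 0.017453293 rad/s, so 51.04 deg/s = 51.04 * 0.017453293 = 0.89081605 rad/s. 1 rpm = 0.10471976 rad/s, so 94.63 rpm = 94.63 * 0.10471976 = 9.9096304 rad/s. Sum: 0.89081605 + 9.9096304 = 10.800446 rad/s. Result: 10.800446 rad/s ≈ 10.8 rad/s (4 s.f.).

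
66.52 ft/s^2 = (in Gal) 2028. Check: 1 ft/s^2 = 0.3048 m/s^2, so 66.52 ft/s^2 = 66.52 * 0.3048 = 20.275296 m/s^2. 1 Gal = 0.01 m/s^2, so 20.275296 m/s^2 = 20.275296 / 0.01 = 2027.5296 Gal ≈ 2028 Gal (4 s.f.).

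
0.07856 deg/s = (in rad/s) 0.001371. Check: 1 deg/s = 0.017453293 rad/s, so 0.07856 deg/s = 0.07856 * 0.017453293 = 0.0013711307 rad/s. Result: 0.0013711307 rad/s ≈ 0.001371 rad/s (4 s.f.).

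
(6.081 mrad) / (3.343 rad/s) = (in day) 2.105e-08. Check: 1 mrad = 0.001 rad, so 6.081 mrad = 6.081 * 0.001 = 0.006081 rad. 3.343 rad/s is already in rad/s. Combine: 0.006081 rad / 3.343 rad/s = 0.0018190248 s. 1 day = 86400 s, so 0.0018190248 s = 0.0018190248 / 86400 = 2.1053528e-08 day ≈ 2.105e-08 day (4 s.f.).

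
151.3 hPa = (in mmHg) 1 hPa = 100 Pa, so 151.3 hPa = 151.3 * 100 = 15130 Pa. 1 mmHg = 133.32237 Pa, so 15130 Pa = 15130 / 133.32237 = 113.48433 mmHg ≈ 113.5 mmHg (4 s.f.). Final answer: 113.5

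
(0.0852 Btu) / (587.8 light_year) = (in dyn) 1.616e-12. Check: 1 Btu = 1055.0559 J, so 0.0852 Btu = 0.0852 * 1055.0559 = 89.890759 J. 1 light_year = 9.4607305e+15 m, so 587.8 light_year = 587.8 * 9.4607305e+15 = 5.5610174e+18 m. Combine: 89.890759 J / 5.5610174e+18 m = 1.6164445e-17 N. 1 dyn = 1e-05 N, so 1.6164445e-17 N = 1.6164445e-17 / 1e-05 = 1.6164445e-12 dyn ≈ 1.616e-12 dyn (4 s.f.).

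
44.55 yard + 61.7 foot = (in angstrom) 5.954e+11. Check: 1 yard = 0.9144 m, so 44.55 yard = 44.55 * 0.9144 = 40.73652 m. 1 foot = 0.3048 m, so 61.7 foot = 61.7 * 0.3048 = 18.80616 m. Sum: 40.73652 + 18.80616 = 59.54268 m. 1 angstrom = 1e-10 m, so 59.54268 m = 59.54268 / 1e-10 = 5.954268e+11 angstrom ≈ 5.954e+11 angstrom (4 s.f.).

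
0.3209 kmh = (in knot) 1 kmh = 0.27777778 m/s, so 0.3209 kmh = 0.3209 * 0.27777778 = 0.089138889 m/s. 1 knot = 0.51444444 m/s, so 0.089138889 m/s = 0.089138889 / 0.51444444 = 0.17327214 knot ≈ 0.1733 knot (4 s.f.). Final answer: 0.1733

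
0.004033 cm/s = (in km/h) 0.0001452. Check: 1 cm/s = 0.01 m/s, so 0.004033 cm/s = 0.004033 * 0.01 = 4.033e-05 m/s. 1 km/h = 0.27777778 m/s, so 4.033e-05 m/s = 4.033e-05 / 0.27777778 = 0.000145188 km/h ≈ 0.0001452 km/h (4 s.f.).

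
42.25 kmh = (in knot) 22.81. Check: 1 kmh = 0.27777778 m/s, so 42.25 kmh = 42.25 * 0.27777778 = 11.736111 m/s. 1 knot = 0.51444444 m/s, so 11.736111 m/s = 11.736111 / 0.51444444 = 22.813175 knot ≈ 22.81 knot (4 s.f.).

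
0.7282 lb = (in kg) 0.3303. Check: 1 lb = 0.45359237 kg, so 0.7282 lb = 0.7282 * 0.45359237 = 0.33030596 kg. Result: 0.33030596 kg ≈ 0.3303 kg (4 s.f.).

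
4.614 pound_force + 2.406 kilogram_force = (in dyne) 1 pound_force = 4.4482216 N, so 4.614 pound_force = 4.614 * 4.4482216 = 20.524095 N. 1 kilogram_force = 9.80665 N, so 2.406 kilogram_force = 2.406 * 9.80665 = 23.5948 N. Sum: 20.524095 + 23.5948 = 44.118894 N. 1 dyne = 1e-05 N, so 44.118894 N = 44.118894 / 1e-05 = 4411889.4 dyne ≈ 4.412e+06 dyne (4 s.f.). Final answer: 4.412e+06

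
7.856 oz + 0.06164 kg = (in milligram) 1 oz = 0.028349523 kg, so 7.856 oz = 7.856 * 0.028349523 = 0.22271385 kg. 0.06164 kg is already in kg. Sum: 0.22271385 + 0.06164 = 0.28435385 kg. 1 milligram = 1e-06 kg, so 0.28435385 kg = 0.28435385 / 1e-06 = 284353.85 milligram ≈ 2.844e+05 milligram (4 s.f.). Final answer: 2.844e+05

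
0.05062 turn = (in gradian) 20.25. Check: 1 turn = 6.2831853 rad, so 0.05062 turn = 0.05062 * 6.2831853 = 0.31805484 rad. 1 gradian = 0.015707963 rad, so 0.31805484 rad = 0.31805484 / 0.015707963 = 20.248 gradian ≈ 20.25 gradian (4 s.f.).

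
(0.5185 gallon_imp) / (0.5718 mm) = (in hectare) 0.0004122. Check: 1 gallon_imp = 0.00454609 m^3, so 0.5185 gallon_imp = 0.5185 * 0.00454609 = 0.0023571477 m^3. 1 mm = 0.001 m, so 0.5718 mm = 0.5718 * 0.001 = 0.0005718 m. Combine: 0.0023571477 m^3 / 0.0005718 m = 4.1223289 m^2. 1 hectare = 10000 m^2, so 4.1223289 m^2 = 4.1223289 / 10000 = 0.00041223289 hectare ≈ 0.0004122 hectare (4 s.f.).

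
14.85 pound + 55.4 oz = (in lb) 1 pound = 0.45359237 kg, so 14.85 pound = 14.85 * 0.45359237 = 6.7358467 kg. 1 oz = 0.028349523 kg, so 55.4 oz = 55.4 * 0.028349523 = 1.5705636 kg. Sum: 6.7358467 + 1.5705636 = 8.3064103 kg. 1 lb = 0.45359237 kg, so 8.3064103 kg = 8.3064103 / 0.45359237 = 18.3125 lb ≈ 18.31 lb (4 s.f.). Final answer: 18.31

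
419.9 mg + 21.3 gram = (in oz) 1 mg = 1e-06 kg, so 419.9 mg = 419.9 * 1e-06 = 0.0004199 kg. 1 gram = 0.001 kg, so 21.3 gram = 21.3 * 0.001 = 0.0213 kg. Sum: 0.0004199 + 0.0213 = 0.0217199 kg. 1 oz = 0.028349523 kg, so 0.0217199 kg = 0.0217199 / 0.028349523 = 0.76614693 oz ≈ 0.7661 oz (4 s.f.). Final answer: 0.7661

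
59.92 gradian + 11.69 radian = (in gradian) 804.1. Check: 1 gradian = 0.015707963 rad, so 59.92 gradian = 59.92 * 0.015707963 = 0.94122116 rad. 11.69 radian = 11.69 rad. Sum: 0.94122116 + 11.69 = 12.631221 rad. 1 gradian = 0.015707963 rad, so 12.631221 rad = 12.631221 / 0.015707963 = 804.12851 gradian ≈ 804.1 gradian (4 s.f.).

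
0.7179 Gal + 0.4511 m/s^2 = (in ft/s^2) 1 Gal = 0.01 m/s^2, so 0.7179 Gal = 0.7179 * 0.01 = 0.007179 m/s^2. 0.4511 m/s^2 is already in m/s^2. Sum: 0.007179 + 0.4511 = 0.458279 m/s^2. 1 ft/s^2 = 0.3048 m/s^2, so 0.458279 m/s^2 = 0.458279 / 0.3048 = 1.50354 ft/s^2 ≈ 1.504 ft/s^2 (4 s.f.). Final answer: 1.504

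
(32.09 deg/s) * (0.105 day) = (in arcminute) 1.747e+07. Check: 1 deg/s = 0.017453293 rad/s, so 32.09 deg/s = 32.09 * 0.017453293 = 0.56007616 rad/s. 1 day = 86400 s, so 0.105 day = 0.105 * 86400 = 9072 s. Combine: 0.56007616 rad/s * 9072 s = 5081.0109 rad. 1 arcminute = 0.00029088821 rad, so 5081.0109 rad = 5081.0109 / 0.00029088821 = 17467229 arcminute ≈ 1.747e+07 arcminute (4 s.f.).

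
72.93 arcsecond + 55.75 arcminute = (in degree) 1 arcsecond = 4.8481368e-06 rad, so 72.93 arcsecond = 72.93 * 4.8481368e-06 = 0.00035357462 rad. 1 arcminute = 0.00029088821 rad, so 55.75 arcminute = 55.75 * 0.00029088821 = 0.016217018 rad. Sum: 0.00035357462 + 0.016217018 = 0.016570592 rad. 1 degree = 0.017453293 rad, so 0.016570592 rad = 0.016570592 / 0.017453293 = 0.949425 degree ≈ 0.9494 degree (4 s.f.). Final answer: 0.9494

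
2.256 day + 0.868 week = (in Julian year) 0.02281. Check: 1 day = 86400 s, so 2.256 day = 2.256 * 86400 = 194918.4 s. 1 week = 604800 s, so 0.868 week = 0.868 * 604800 = 524966.4 s. Sum: 194918.4 + 524966.4 = 719884.8 s. 1 Julian year = 31557600 s, so 719884.8 s = 719884.8 / 31557600 = 0.022811773 Julian year ≈ 0.02281 Julian year (4 s.f.).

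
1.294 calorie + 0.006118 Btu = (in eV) 7.408e+19. Check: 1 calorie = 4.184 J, so 1.294 calorie = 1.294 * 4.184 = 5.414096 J. 1 Btu = 1055.0559 J, so 0.006118 Btu = 0.006118 * 1055.0559 = 6.4548317 J. Sum: 5.414096 + 6.4548317 = 11.868928 J. 1 eV = 1.6021766e-19 J, so 11.868928 J = 11.868928 / 1.6021766e-19 = 7.408002e+19 eV ≈ 7.408e+19 eV (4 s.f.).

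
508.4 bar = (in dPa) 5.084e+08. Check: 1 bar = 100000 Pa, so 508.4 bar = 508.4 * 100000 = 50840000 Pa. 1 dPa = 0.1 Pa, so 50840000 Pa = 50840000 / 0.1 = 5.084e+08 dPa.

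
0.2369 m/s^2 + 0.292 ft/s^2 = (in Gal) 32.59. Check: 0.2369 m/s^2 is already in m/s^2. 1 ft/s^2 = 0.3048 m/s^2, so 0.292 ft/s^2 = 0.292 * 0.3048 = 0.0890016 m/s^2. Sum: 0.2369 + 0.0890016 = 0.3259016 m/s^2. 1 Gal = 0.01 m/s^2, so 0.3259016 m/s^2 = 0.3259016 / 0.01 = 32.59016 Gal ≈ 32.59 Gal (4 s.f.).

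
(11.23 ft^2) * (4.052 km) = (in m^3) 4227. Check: 1 ft^2 = 0.09290304 m^2, so 11.23 ft^2 = 11.23 * 0.09290304 = 1.0433011 m^2. 1 km = 1000 m, so 4.052 km = 4.052 * 1000 = 4052 m. Combine: 1.0433011 m^2 * 4052 m = 4227.4562 m^3. Result: 4227.4562 m^3 ≈ 4227 m^3 (4 s.f.).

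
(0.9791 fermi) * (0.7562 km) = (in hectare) 1 fermi = 1e-15 m, so 0.9791 fermi = 0.9791 * 1e-15 = 9.791e-16 m. 1 km = 1000 m, so 0.7562 km = 0.7562 * 1000 = 756.2 m. Combine: 9.791e-16 m * 756.2 m = 7.4039542e-13 m^2. 1 hectare = 10000 m^2, so 7.4039542e-13 m^2 = 7.4039542e-13 / 10000 = 7.4039542e-17 hectare ≈ 7.404e-17 hectare (4 s.f.). Final answer: 7.404e-17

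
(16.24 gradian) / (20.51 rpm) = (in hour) 1 gradian = 0.015707963 rad, so 16.24 gradian = 16.24 * 0.015707963 = 0.25509732 rad. 1 rpm = 0.10471976 rad/s, so 20.51 rpm = 20.51 * 0.10471976 = 2.1478022 rad/s. Combine: 0.25509732 rad / 2.1478022 rad/s = 0.11877133 s. 1 hour = 3600 s, so 0.11877133 s = 0.11877133 / 3600 = 3.2992036e-05 hour ≈ 3.299e-05 hour (4 s.f.). Final answer: 3.299e-05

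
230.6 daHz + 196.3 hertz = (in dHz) 2.502e+04. Check: 1 daHz = 10 Hz, so 230.6 daHz = 230.6 * 10 = 2306 Hz. 196.3 hertz = 196.3 Hz. Sum: 2306 + 196.3 = 2502.3 Hz. 1 dHz = 0.1 Hz, so 2502.3 Hz = 2502.3 / 0.1 = 25023 dHz ≈ 2.502e+04 dHz (4 s.f.).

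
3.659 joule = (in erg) 3.659e+07. Check: 3.659 joule = 3.659 J. 1 erg = 1e-07 J, so 3.659 J = 3.659 / 1e-07 = 36590000 erg ≈ 3.659e+07 erg (4 s.f.).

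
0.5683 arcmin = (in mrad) 1 arcmin = 0.00029088821 rad, so 0.5683 arcmin = 0.5683 * 0.00029088821 = 0.00016531177 rad. 1 mrad = 0.001 rad, so 0.00016531177 rad = 0.00016531177 / 0.001 = 0.16531177 mrad ≈ 0.1653 mrad (4 s.f.). Final answer: 0.1653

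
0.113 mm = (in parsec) 1 mm = 0.001 m, so 0.113 mm = 0.113 * 0.001 = 0.000113 m. 1 parsec = 3.0856776e+16 m, so 0.000113 m = 0.000113 / 3.0856776e+16 = 3.6620806e-21 parsec ≈ 3.662e-21 parsec (4 s.f.). Final answer: 3.662e-21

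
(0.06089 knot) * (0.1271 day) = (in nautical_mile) 0.1857. Check: 1 knot = 0.51444444 m/s, so 0.06089 knot = 0.06089 * 0.51444444 = 0.031324522 m/s. 1 day = 86400 s, so 0.1271 day = 0.1271 * 86400 = 10981.44 s. Combine: 0.031324522 m/s * 10981.44 s = 343.98836 m. 1 nautical_mile = 1852 m, so 343.98836 m = 343.98836 / 1852 = 0.18573886 nautical_mile ≈ 0.1857 nautical_mile (4 s.f.).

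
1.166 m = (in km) 0.001166. Check: 1 km = 1000 m, so 1.166 m = 1.166 / 1000 = 0.001166 km.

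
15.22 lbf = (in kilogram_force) 6.904. Check: 1 lbf = 4.4482216 N, so 15.22 lbf = 15.22 * 4.4482216 = 67.701933 N. 1 kilogram_force = 9.80665 N, so 67.701933 N = 67.701933 / 9.80665 = 6.9036759 kilogram_force ≈ 6.904 kilogram_force (4 s.f.).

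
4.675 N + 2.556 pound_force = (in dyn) 1.604e+06. Check: 4.675 N is already in N. 1 pound_force = 4.4482216 N, so 2.556 pound_force = 2.556 * 4.4482216 = 11.369654 N. Sum: 4.675 + 11.369654 = 16.044654 N. 1 dyn = 1e-05 N, so 16.044654 N = 16.044654 / 1e-05 = 1604465.4 dyn ≈ 1.604e+06 dyn (4 s.f.).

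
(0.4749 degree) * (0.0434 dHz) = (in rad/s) 1 degree = 0.017453293 rad, so 0.4749 degree = 0.4749 * 0.017453293 = 0.0082885686 rad. 1 dHz = 0.1 Hz, so 0.0434 dHz = 0.0434 * 0.1 = 0.00434 Hz. Combine: 0.0082885686 rad * 0.00434 Hz = 3.5972388e-05 rad/s. Result: 3.5972388e-05 rad/s ≈ 3.597e-05 rad/s (4 s.f.). Final answer: 3.597e-05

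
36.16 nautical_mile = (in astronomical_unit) 1 nautical_mile = 1852 m, so 36.16 nautical_mile = 36.16 * 1852 = 66968.32 m. 1 astronomical_unit = 1.4959787e+11 m, so 66968.32 m = 66968.32 / 1.4959787e+11 = 4.4765557e-07 astronomical_unit ≈ 4.477e-07 astronomical_unit (4 s.f.). Final answer: 4.477e-07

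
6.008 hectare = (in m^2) 1 hectare = 10000 m^2, so 6.008 hectare = 6.008 * 10000 = 60080 m^2. Result: 60080 m^2 ≈ 6.008e+04 m^2 (4 s.f.). Final answer: 6.008e+04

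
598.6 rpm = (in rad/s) 1 rpm = 0.10471976 rad/s, so 598.6 rpm = 598.6 * 0.10471976 = 62.685245 rad/s. Result: 62.685245 rad/s ≈ 62.69 rad/s (4 s.f.). Final answer: 62.69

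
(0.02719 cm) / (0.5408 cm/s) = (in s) 1 cm = 0.01 m, so 0.02719 cm = 0.02719 * 0.01 = 0.0002719 m. 1 cm/s = 0.01 m/s, so 0.5408 cm/s = 0.5408 * 0.01 = 0.005408 m/s. Combine: 0.0002719 m / 0.005408 m/s = 0.050277367 s. Result: 0.050277367 s ≈ 0.05028 s (4 s.f.). Final answer: 0.05028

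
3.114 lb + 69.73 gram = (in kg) 1.482. Check: 1 lb = 0.45359237 kg, so 3.114 lb = 3.114 * 0.45359237 = 1.4124866 kg. 1 gram = 0.001 kg, so 69.73 gram = 69.73 * 0.001 = 0.06973 kg. Sum: 1.4124866 + 0.06973 = 1.4822166 kg. Result: 1.4822166 kg ≈ 1.482 kg (4 s.f.).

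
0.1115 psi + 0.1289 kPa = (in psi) 1 psi = 6894.7573 Pa, so 0.1115 psi = 0.1115 * 6894.7573 = 768.76544 Pa. 1 kPa = 1000 Pa, so 0.1289 kPa = 0.1289 * 1000 = 128.9 Pa. Sum: 768.76544 + 128.9 = 897.66544 Pa. 1 psi = 6894.7573 Pa, so 897.66544 Pa = 897.66544 / 6894.7573 = 0.13019536 psi ≈ 0.1302 psi (4 s.f.). Final answer: 0.1302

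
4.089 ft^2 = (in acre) 1 ft^2 = 0.09290304 m^2, so 4.089 ft^2 = 4.089 * 0.09290304 = 0.37988053 m^2. 1 acre = 4046.8564 m^2, so 0.37988053 m^2 = 0.37988053 / 4046.8564 = 9.3870523e-05 acre ≈ 9.387e-05 acre (4 s.f.). Final answer: 9.387e-05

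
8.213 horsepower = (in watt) 1 horsepower = 745.69987 W, so 8.213 horsepower = 8.213 * 745.69987 = 6124.433 W. 6124.433 W = 6124.433 watt ≈ 6124 watt (4 s.f.). Final answer: 6124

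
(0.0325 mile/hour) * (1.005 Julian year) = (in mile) 286.3. Check: 1 mile/hour = 0.44704 m/s, so 0.0325 mile/hour = 0.0325 * 0.44704 = 0.0145288 m/s. 1 Julian year = 31557600 s, so 1.005 Julian year = 1.005 * 31557600 = 31715388 s. Combine: 0.0145288 m/s * 31715388 s = 460786.53 m. 1 mile = 1609.344 m, so 460786.53 m = 460786.53 / 1609.344 = 286.31947 mile ≈ 286.3 mile (4 s.f.).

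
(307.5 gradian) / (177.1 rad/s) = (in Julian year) 8.643e-10. Check: 1 gradian = 0.015707963 rad, so 307.5 gradian = 307.5 * 0.015707963 = 4.8301987 rad. 177.1 rad/s is already in rad/s. Combine: 4.8301987 rad / 177.1 rad/s = 0.027273849 s. 1 Julian year = 31557600 s, so 0.027273849 s = 0.027273849 / 31557600 = 8.6425613e-10 Julian year ≈ 8.643e-10 Julian year (4 s.f.).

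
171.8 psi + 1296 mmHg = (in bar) 1 psi = 6894.7573 Pa, so 171.8 psi = 171.8 * 6894.7573 = 1184519.3 Pa. 1 mmHg = 133.32237 Pa, so 1296 mmHg = 1296 * 133.32237 = 172785.79 Pa. Sum: 1184519.3 + 172785.79 = 1357305.1 Pa. 1 bar = 100000 Pa, so 1357305.1 Pa = 1357305.1 / 100000 = 13.573051 bar ≈ 13.57 bar (4 s.f.). Final answer: 13.57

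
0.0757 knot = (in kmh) 1 knot = 0.51444444 m/s, so 0.0757 knot = 0.0757 * 0.51444444 = 0.038943444 m/s. 1 kmh = 0.27777778 m/s, so 0.038943444 m/s = 0.038943444 / 0.27777778 = 0.1401964 kmh ≈ 0.1402 kmh (4 s.f.). Final answer: 0.1402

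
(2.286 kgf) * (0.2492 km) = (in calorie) 1 kgf = 9.80665 N, so 2.286 kgf = 2.286 * 9.80665 = 22.418002 N. 1 km = 1000 m, so 0.2492 km = 0.2492 * 1000 = 249.2 m. Combine: 22.418002 N * 249.2 m = 5586.5661 J. 1 calorie = 4.184 J, so 5586.5661 J = 5586.5661 / 4.184 = 1335.2213 calorie ≈ 1335 calorie (4 s.f.). Final answer: 1335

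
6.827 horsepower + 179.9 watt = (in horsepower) 1 horsepower = 745.69987 W, so 6.827 horsepower = 6.827 * 745.69987 = 5090.893 W. 179.9 watt = 179.9 W. Sum: 5090.893 + 179.9 = 5270.793 W. 1 horsepower = 745.69987 W, so 5270.793 W = 5270.793 / 745.69987 = 7.0682499 horsepower ≈ 7.068 horsepower (4 s.f.). Final answer: 7.068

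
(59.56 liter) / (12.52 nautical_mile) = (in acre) 6.347e-10. Check: 1 liter = 0.001 m^3, so 59.56 liter = 59.56 * 0.001 = 0.05956 m^3. 1 nautical_mile = 1852 m, so 12.52 nautical_mile = 12.52 * 1852 = 23187.04 m. Combine: 0.05956 m^3 / 23187.04 m = 2.5686763e-06 m^2. 1 acre = 4046.8564 m^2, so 2.5686763e-06 m^2 = 2.5686763e-06 / 4046.8564 = 6.3473374e-10 acre ≈ 6.347e-10 acre (4 s.f.).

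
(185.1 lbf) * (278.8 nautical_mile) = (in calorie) 1.016e+08. Check: 1 lbf = 4.4482216 N, so 185.1 lbf = 185.1 * 4.4482216 = 823.36582 N. 1 nautical_mile = 1852 m, so 278.8 nautical_mile = 278.8 * 1852 = 516337.6 m. Combine: 823.36582 N * 516337.6 m = 4.2513473e+08 J. 1 calorie = 4.184 J, so 4.2513473e+08 J = 4.2513473e+08 / 4.184 = 1.0160964e+08 calorie ≈ 1.016e+08 calorie (4 s.f.).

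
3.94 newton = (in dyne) 3.94e+05. Check: 3.94 newton = 3.94 N. 1 dyne = 1e-05 N, so 3.94 N = 3.94 / 1e-05 = 394000 dyne ≈ 3.94e+05 dyne (4 s.f.).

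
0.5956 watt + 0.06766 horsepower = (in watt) 0.5956 watt = 0.5956 W. 1 horsepower = 745.69987 W, so 0.06766 horsepower = 0.06766 * 745.69987 = 50.454053 W. Sum: 0.5956 + 50.454053 = 51.049653 W. 51.049653 W = 51.049653 watt ≈ 51.05 watt (4 s.f.). Final answer: 51.05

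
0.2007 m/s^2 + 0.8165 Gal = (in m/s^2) 0.2089. Check: 0.2007 m/s^2 is already in m/s^2. 1 Gal = 0.01 m/s^2, so 0.8165 Gal = 0.8165 * 0.01 = 0.008165 m/s^2. Sum: 0.2007 + 0.008165 = 0.208865 m/s^2. Result: 0.208865 m/s^2 ≈ 0.2089 m/s^2 (4 s.f.).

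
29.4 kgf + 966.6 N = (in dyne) 1.255e+08. Check: 1 kgf = 9.80665 N, so 29.4 kgf = 29.4 * 9.80665 = 288.31551 N. 966.6 N is already in N. Sum: 288.31551 + 966.6 = 1254.9155 N. 1 dyne = 1e-05 N, so 1254.9155 N = 1254.9155 / 1e-05 = 1.2549155e+08 dyne ≈ 1.255e+08 dyne (4 s.f.).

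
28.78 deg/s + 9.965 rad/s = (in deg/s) 599.7. Check: 1 deg/s = 0.017453293 rad/s, so 28.78 deg/s = 28.78 * 0.017453293 = 0.50230576 rad/s. 9.965 rad/s is already in rad/s. Sum: 0.50230576 + 9.965 = 10.467306 rad/s. 1 deg/s = 0.017453293 rad/s, so 10.467306 rad/s = 10.467306 / 0.017453293 = 599.73244 deg/s ≈ 599.7 deg/s (4 s.f.).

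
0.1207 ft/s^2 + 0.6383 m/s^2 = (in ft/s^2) 2.215. Check: 1 ft/s^2 = 0.3048 m/s^2, so 0.1207 ft/s^2 = 0.1207 * 0.3048 = 0.03678936 m/s^2. 0.6383 m/s^2 is already in m/s^2. Sum: 0.03678936 + 0.6383 = 0.67508936 m/s^2. 1 ft/s^2 = 0.3048 m/s^2, so 0.67508936 m/s^2 = 0.67508936 / 0.3048 = 2.2148601 ft/s^2 ≈ 2.215 ft/s^2 (4 s.f.).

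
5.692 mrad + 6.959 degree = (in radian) 1 mrad = 0.001 rad, so 5.692 mrad = 5.692 * 0.001 = 0.005692 rad. 1 degree = 0.017453293 rad, so 6.959 degree = 6.959 * 0.017453293 = 0.12145746 rad. Sum: 0.005692 + 0.12145746 = 0.12714946 rad. 0.12714946 rad = 0.12714946 radian ≈ 0.1271 radian (4 s.f.). Final answer: 0.1271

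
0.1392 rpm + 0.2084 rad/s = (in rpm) 1 rpm = 0.10471976 rad/s, so 0.1392 rpm = 0.1392 * 0.10471976 = 0.01457699 rad/s. 0.2084 rad/s is already in rad/s. Sum: 0.01457699 + 0.2084 = 0.22297699 rad/s. 1 rpm = 0.10471976 rad/s, so 0.22297699 rad/s = 0.22297699 / 0.10471976 = 2.1292734 rpm ≈ 2.129 rpm (4 s.f.). Final answer: 2.129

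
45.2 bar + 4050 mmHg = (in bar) 50.6. Check: 1 bar = 100000 Pa, so 45.2 bar = 45.2 * 100000 = 4520000 Pa. 1 mmHg = 133.32237 Pa, so 4050 mmHg = 4050 * 133.32237 = 539955.59 Pa. Sum: 4520000 + 539955.59 = 5059955.6 Pa. 1 bar = 100000 Pa, so 5059955.6 Pa = 5059955.6 / 100000 = 50.599556 bar ≈ 50.6 bar (4 s.f.).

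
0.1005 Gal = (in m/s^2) 1 Gal = 0.01 m/s^2, so 0.1005 Gal = 0.1005 * 0.01 = 0.001005 m/s^2. Result: 0.001005 m/s^2. Final answer: 0.001005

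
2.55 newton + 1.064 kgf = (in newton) 2.55 newton = 2.55 N. 1 kgf = 9.80665 N, so 1.064 kgf = 1.064 * 9.80665 = 10.434276 N. Sum: 2.55 + 10.434276 = 12.984276 N. 12.984276 N = 12.984276 newton ≈ 12.98 newton (4 s.f.). Final answer: 12.98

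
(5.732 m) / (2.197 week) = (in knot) 5.732 m is already in m. 1 week = 604800 s, so 2.197 week = 2.197 * 604800 = 1328745.6 s. Combine: 5.732 m / 1328745.6 s = 4.3138431e-06 m/s. 1 knot = 0.51444444 m/s, so 4.3138431e-06 m/s = 4.3138431e-06 / 0.51444444 = 8.3854401e-06 knot ≈ 8.385e-06 knot (4 s.f.). Final answer: 8.385e-06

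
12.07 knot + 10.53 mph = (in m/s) 10.92. Check: 1 knot = 0.51444444 m/s, so 12.07 knot = 12.07 * 0.51444444 = 6.2093444 m/s. 1 mph = 0.44704 m/s, so 10.53 mph = 10.53 * 0.44704 = 4.7073312 m/s. Sum: 6.2093444 + 4.7073312 = 10.916676 m/s. Result: 10.916676 m/s ≈ 10.92 m/s (4 s.f.).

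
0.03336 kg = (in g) 33.36. Check: 1 g = 0.001 kg, so 0.03336 kg = 0.03336 / 0.001 = 33.36 g.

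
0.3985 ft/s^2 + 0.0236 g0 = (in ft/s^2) 1 ft/s^2 = 0.3048 m/s^2, so 0.3985 ft/s^2 = 0.3985 * 0.3048 = 0.1214628 m/s^2. 1 g0 = 9.80665 m/s^2, so 0.0236 g0 = 0.0236 * 9.80665 = 0.23143694 m/s^2. Sum: 0.1214628 + 0.23143694 = 0.35289974 m/s^2. 1 ft/s^2 = 0.3048 m/s^2, so 0.35289974 m/s^2 = 0.35289974 / 0.3048 = 1.1578075 ft/s^2 ≈ 1.158 ft/s^2 (4 s.f.). Final answer: 1.158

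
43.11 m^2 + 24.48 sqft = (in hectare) 0.004538. Check: 43.11 m^2 is already in m^2. 1 sqft = 0.09290304 m^2, so 24.48 sqft = 24.48 * 0.09290304 = 2.2742664 m^2. Sum: 43.11 + 2.2742664 = 45.384266 m^2. 1 hectare = 10000 m^2, so 45.384266 m^2 = 45.384266 / 10000 = 0.0045384266 hectare ≈ 0.004538 hectare (4 s.f.).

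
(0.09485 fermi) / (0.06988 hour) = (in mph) 8.434e-19. Check: 1 fermi = 1e-15 m, so 0.09485 fermi = 0.09485 * 1e-15 = 9.485e-17 m. 1 hour = 3600 s, so 0.06988 hour = 0.06988 * 3600 = 251.568 s. Combine: 9.485e-17 m / 251.568 s = 3.7703524e-19 m/s. 1 mph = 0.44704 m/s, so 3.7703524e-19 m/s = 3.7703524e-19 / 0.44704 = 8.434038e-19 mph ≈ 8.434e-19 mph (4 s.f.).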